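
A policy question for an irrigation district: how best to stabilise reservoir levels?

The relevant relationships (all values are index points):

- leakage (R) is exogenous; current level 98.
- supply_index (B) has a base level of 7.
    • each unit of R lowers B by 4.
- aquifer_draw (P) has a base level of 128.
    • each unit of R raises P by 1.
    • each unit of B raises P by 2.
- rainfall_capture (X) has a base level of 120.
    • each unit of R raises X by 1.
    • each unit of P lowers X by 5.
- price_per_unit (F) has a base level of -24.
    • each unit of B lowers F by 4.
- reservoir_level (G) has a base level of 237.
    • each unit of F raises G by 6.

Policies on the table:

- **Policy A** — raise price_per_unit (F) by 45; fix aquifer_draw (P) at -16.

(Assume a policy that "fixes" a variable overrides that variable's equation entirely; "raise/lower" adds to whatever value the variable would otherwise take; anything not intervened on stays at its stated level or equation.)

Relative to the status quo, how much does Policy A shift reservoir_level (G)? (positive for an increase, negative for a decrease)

270

Baseline:
  R = 98
  B = 7 − 4·98 = -385
  F = -24 − 4·(-385) = 1516
  G = 237 + 6·1516 = 9333
Policy A (F + 45, P := -16):
  R = 98
  B = 7 − 4·98 = -385
  F = -24 − 4·(-385) (+45 from intervention) = 1561
  G = 237 + 6·1561 = 9603
Change in G: 9603 − 9333 = 270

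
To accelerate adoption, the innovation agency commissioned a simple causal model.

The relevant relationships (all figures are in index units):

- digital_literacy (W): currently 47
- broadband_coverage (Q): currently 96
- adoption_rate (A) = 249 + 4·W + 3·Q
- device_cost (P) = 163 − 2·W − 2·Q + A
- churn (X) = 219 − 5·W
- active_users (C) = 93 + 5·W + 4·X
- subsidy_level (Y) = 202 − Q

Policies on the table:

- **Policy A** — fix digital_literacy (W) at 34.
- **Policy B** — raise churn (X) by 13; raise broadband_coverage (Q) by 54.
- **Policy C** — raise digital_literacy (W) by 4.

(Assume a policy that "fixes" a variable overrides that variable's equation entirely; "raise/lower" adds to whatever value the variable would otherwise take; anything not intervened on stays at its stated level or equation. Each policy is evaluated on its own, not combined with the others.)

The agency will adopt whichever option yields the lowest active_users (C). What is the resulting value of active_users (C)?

204

Policy A (W := 34):
  W = 34
  X = 219 − 5·34 = 49
  C = 93 + 5·34 + 4·49 = 459
Policy B (X + 13, Q + 54):
  W = 47
  X = 219 − 5·47 (+13 from intervention) = -3
  C = 93 + 5·47 + 4·(-3) = 316
Policy C (W + 4):
  W = 47 + 4 = 51
  X = 219 − 5·51 = -36
  C = 93 + 5·51 + 4·(-36) = 204
Comparing — Policy A: C=459, Policy B: C=316, Policy C: C=204. Lowest is 204 (Policy C).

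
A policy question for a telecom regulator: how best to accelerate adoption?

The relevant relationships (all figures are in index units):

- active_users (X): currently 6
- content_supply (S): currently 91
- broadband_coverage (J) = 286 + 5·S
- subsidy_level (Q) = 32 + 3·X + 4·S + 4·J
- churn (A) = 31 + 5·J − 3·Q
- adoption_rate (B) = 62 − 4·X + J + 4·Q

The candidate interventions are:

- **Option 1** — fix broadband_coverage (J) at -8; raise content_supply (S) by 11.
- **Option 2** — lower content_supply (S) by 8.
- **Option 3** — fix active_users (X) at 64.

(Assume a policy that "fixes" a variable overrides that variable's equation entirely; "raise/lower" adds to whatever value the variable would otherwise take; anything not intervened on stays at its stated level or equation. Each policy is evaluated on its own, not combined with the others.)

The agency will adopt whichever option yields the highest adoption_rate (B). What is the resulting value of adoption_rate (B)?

14755

Option 1 (J := -8, S + 11):
  X = 6
  S = 91 + 11 = 102
  J = -8
  Q = 32 + 3·6 + 4·102 + 4·(-8) = 426
  B = 62 − 4·6 + (-8) + 4·426 = 1734
Option 2 (S − 8):
  X = 6
  S = 91 − 8 = 83
  J = 286 + 5·83 = 701
  Q = 32 + 3·6 + 4·83 + 4·701 = 3186
  B = 62 − 4·6 + 701 + 4·3186 = 13483
Option 3 (X := 64):
  X = 64
  S = 91
  J = 286 + 5·91 = 741
  Q = 32 + 3·64 + 4·91 + 4·741 = 3552
  B = 62 − 4·64 + 741 + 4·3552 = 14755
Comparing — Option 1: B=1734, Option 2: B=13483, Option 3: B=14755. Highest is 14755 (Option 3).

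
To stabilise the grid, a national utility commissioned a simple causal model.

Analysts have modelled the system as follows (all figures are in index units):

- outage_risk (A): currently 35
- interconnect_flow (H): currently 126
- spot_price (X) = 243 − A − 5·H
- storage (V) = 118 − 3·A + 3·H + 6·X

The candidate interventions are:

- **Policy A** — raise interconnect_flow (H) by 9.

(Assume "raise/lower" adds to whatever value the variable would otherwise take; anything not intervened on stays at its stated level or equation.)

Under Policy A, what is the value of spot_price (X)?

Policy A (H + 9):
  A = 35
  H = 126 + 9 = 135
  X = 243 − 35 − 5·135 = -467

-467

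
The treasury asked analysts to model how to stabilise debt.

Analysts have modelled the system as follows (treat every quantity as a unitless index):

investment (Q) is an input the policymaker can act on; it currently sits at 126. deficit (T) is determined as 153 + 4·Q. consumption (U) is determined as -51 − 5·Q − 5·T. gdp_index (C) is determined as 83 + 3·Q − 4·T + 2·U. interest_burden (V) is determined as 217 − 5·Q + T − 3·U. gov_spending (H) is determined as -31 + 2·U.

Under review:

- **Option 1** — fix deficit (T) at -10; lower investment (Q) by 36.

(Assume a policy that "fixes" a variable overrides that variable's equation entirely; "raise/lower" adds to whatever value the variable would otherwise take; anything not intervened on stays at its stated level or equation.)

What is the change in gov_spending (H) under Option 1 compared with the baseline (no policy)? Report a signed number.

Baseline:
  Q = 126
  T = 153 + 4·126 = 657
  U = -51 − 5·126 − 5·657 = -3966
  H = -31 + 2·(-3966) = -7963
Option 1 (T := -10, Q − 36):
  Q = 126 − 36 = 90
  T = -10
  U = -51 − 5·90 − 5·(-10) = -451
  H = -31 + 2·(-451) = -933
Change in H: -933 − (-7963) = 7030

7030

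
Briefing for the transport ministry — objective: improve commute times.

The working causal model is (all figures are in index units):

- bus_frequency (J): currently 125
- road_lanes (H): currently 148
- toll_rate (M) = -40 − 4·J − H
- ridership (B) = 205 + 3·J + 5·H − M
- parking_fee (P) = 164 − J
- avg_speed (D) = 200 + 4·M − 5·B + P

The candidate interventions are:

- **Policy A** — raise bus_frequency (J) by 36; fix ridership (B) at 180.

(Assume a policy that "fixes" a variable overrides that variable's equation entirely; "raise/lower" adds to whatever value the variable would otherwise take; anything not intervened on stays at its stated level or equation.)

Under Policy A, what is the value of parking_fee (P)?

3

Policy A (J + 36, B := 180):
  J = 125 + 36 = 161
  P = 164 − 161 = 3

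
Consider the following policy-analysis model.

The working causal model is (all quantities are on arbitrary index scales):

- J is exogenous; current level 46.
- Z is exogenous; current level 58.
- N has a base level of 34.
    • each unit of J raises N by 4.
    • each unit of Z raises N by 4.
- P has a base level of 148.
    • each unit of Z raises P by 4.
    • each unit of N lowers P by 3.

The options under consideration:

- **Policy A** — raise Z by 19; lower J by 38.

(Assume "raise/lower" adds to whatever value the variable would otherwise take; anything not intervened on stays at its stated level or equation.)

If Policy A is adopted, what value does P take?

-666

Policy A (Z + 19, J − 38):
  J = 46 − 38 = 8
  Z = 58 + 19 = 77
  N = 34 + 4·8 + 4·77 = 374
  P = 148 + 4·77 − 3·374 = -666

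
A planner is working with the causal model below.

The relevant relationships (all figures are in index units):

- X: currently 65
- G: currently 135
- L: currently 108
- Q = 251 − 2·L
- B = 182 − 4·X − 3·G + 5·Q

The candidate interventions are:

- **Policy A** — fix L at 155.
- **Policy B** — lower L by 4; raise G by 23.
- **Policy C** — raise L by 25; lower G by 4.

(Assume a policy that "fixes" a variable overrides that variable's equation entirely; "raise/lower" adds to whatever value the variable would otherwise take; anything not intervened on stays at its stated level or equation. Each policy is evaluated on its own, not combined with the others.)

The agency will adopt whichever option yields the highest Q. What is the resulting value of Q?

43

Policy A (L := 155):
  L = 155
  Q = 251 − 2·155 = -59
Policy B (L − 4, G + 23):
  L = 108 − 4 = 104
  Q = 251 − 2·104 = 43
Policy C (L + 25, G − 4):
  L = 108 + 25 = 133
  Q = 251 − 2·133 = -15
Comparing — Policy A: Q=-59, Policy B: Q=43, Policy C: Q=-15. Highest is 43 (Policy B).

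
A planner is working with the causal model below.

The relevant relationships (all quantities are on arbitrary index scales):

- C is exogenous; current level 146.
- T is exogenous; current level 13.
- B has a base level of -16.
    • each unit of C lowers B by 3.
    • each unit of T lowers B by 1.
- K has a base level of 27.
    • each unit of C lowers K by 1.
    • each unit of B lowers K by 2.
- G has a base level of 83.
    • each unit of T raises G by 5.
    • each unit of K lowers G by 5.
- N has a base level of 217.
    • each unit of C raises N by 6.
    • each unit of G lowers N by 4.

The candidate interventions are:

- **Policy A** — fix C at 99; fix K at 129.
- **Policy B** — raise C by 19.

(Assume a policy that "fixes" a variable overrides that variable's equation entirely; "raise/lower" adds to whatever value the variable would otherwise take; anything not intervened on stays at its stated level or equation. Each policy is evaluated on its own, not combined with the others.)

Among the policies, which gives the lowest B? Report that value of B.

Policy A (C := 99, K := 129):
  C = 99
  T = 13
  B = -16 − 3·99 − 13 = -326
Policy B (C + 19):
  C = 146 + 19 = 165
  T = 13
  B = -16 − 3·165 − 13 = -524
Comparing — Policy A: B=-326, Policy B: B=-524. Lowest is -524 (Policy B).

-524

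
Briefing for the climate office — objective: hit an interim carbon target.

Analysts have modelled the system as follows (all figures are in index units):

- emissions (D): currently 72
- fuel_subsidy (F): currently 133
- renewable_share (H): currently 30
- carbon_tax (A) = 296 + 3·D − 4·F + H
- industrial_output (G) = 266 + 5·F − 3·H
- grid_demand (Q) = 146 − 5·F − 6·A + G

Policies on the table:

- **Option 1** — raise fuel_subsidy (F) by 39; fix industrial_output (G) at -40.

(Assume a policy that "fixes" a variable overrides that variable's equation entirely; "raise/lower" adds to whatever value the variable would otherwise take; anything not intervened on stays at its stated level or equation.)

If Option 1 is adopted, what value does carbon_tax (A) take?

Option 1 (F + 39, G := -40):
  D = 72
  F = 133 + 39 = 172
  H = 30
  A = 296 + 3·72 − 4·172 + 30 = -146

-146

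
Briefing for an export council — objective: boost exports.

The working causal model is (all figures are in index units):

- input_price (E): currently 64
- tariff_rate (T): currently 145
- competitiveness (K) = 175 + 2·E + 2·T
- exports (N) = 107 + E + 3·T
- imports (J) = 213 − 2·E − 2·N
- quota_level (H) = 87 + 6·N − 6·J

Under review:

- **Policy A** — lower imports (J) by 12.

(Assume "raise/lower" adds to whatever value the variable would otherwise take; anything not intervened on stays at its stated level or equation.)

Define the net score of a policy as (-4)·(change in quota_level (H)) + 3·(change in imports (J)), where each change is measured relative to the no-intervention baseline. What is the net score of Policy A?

Baseline:
  E = 64
  T = 145
  N = 107 + 64 + 3·145 = 606
  J = 213 − 2·64 − 2·606 = -1127
  H = 87 + 6·606 − 6·(-1127) = 10485
Policy A (J − 12):
  E = 64
  T = 145
  N = 107 + 64 + 3·145 = 606
  J = 213 − 2·64 − 2·606 (−12 from intervention) = -1139
  H = 87 + 6·606 − 6·(-1139) = 10557
ΔH = 10557 − 10485 = 72; ΔJ = -1139 − (-1127) = -12
Score = (-4)·72 + 3·(-12) = -324

-324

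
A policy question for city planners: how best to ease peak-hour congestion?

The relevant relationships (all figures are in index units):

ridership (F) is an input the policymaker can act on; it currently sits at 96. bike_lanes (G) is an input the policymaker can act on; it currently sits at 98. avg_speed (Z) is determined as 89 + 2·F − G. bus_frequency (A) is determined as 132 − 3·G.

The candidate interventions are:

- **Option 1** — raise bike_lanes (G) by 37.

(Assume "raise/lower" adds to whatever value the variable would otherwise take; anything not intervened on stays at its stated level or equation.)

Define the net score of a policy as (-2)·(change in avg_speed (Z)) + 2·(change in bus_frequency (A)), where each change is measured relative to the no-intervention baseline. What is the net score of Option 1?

Baseline:
  F = 96
  G = 98
  Z = 89 + 2·96 − 98 = 183
  A = 132 − 3·98 = -162
Option 1 (G + 37):
  F = 96
  G = 98 + 37 = 135
  Z = 89 + 2·96 − 135 = 146
  A = 132 − 3·135 = -273
ΔZ = 146 − 183 = -37; ΔA = -273 − (-162) = -111
Score = (-2)·(-37) + 2·(-111) = -148

-148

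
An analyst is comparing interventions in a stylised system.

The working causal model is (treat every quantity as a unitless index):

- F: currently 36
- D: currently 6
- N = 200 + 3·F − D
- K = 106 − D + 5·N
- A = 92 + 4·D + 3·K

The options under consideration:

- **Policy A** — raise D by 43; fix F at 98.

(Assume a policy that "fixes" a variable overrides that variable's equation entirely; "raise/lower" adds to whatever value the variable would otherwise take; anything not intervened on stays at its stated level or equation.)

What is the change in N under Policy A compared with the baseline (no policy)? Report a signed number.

Baseline:
  F = 36
  D = 6
  N = 200 + 3·36 − 6 = 302
Policy A (D + 43, F := 98):
  F = 98
  D = 6 + 43 = 49
  N = 200 + 3·98 − 49 = 445
Change in N: 445 − 302 = 143

143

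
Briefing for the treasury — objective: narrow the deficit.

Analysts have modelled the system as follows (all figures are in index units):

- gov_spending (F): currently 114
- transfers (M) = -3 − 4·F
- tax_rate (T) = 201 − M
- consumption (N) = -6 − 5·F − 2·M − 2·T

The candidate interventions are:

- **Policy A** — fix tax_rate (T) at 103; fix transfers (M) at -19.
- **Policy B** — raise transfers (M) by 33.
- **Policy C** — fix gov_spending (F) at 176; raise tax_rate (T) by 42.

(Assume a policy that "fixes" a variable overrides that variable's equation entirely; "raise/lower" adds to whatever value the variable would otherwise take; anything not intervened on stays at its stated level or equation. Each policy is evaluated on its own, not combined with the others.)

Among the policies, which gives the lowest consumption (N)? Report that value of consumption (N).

Policy A (T := 103, M := -19):
  F = 114
  M = -19
  T = 103
  N = -6 − 5·114 − 2·(-19) − 2·103 = -744
Policy B (M + 33):
  F = 114
  M = -3 − 4·114 (+33 from intervention) = -426
  T = 201 − (-426) = 627
  N = -6 − 5·114 − 2·(-426) − 2·627 = -978
Policy C (F := 176, T + 42):
  F = 176
  M = -3 − 4·176 = -707
  T = 201 − (-707) (+42 from intervention) = 950
  N = -6 − 5·176 − 2·(-707) − 2·950 = -1372
Comparing — Policy A: N=-744, Policy B: N=-978, Policy C: N=-1372. Lowest is -1372 (Policy C).

-1372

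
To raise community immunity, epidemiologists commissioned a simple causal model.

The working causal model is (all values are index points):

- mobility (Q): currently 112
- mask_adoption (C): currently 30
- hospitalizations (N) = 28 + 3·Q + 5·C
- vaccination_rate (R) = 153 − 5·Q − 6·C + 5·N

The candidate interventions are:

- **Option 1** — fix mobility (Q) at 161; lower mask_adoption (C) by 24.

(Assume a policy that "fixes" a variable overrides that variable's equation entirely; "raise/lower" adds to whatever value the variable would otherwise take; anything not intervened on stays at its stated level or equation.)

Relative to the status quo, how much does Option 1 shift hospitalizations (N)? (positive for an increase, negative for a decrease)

27

Baseline:
  Q = 112
  C = 30
  N = 28 + 3·112 + 5·30 = 514
Option 1 (Q := 161, C − 24):
  Q = 161
  C = 30 − 24 = 6
  N = 28 + 3·161 + 5·6 = 541
Change in N: 541 − 514 = 27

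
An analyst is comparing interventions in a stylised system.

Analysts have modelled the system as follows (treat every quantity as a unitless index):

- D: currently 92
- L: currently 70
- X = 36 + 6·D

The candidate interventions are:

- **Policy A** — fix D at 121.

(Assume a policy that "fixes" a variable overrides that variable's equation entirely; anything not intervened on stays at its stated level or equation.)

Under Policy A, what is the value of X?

Policy A (D := 121):
  D = 121
  X = 36 + 6·121 = 762

762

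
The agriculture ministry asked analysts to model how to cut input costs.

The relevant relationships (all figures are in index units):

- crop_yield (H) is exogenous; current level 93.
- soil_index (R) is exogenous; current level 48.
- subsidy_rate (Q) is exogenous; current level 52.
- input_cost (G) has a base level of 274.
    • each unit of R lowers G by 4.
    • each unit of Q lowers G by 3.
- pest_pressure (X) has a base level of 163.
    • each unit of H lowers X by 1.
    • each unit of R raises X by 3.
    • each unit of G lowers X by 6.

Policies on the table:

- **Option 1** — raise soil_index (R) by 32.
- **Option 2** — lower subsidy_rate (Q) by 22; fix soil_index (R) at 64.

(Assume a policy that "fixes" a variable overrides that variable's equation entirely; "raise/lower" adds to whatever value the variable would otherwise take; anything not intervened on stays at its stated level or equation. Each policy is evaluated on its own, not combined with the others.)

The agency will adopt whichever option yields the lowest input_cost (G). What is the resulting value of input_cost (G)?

Option 1 (R + 32):
  R = 48 + 32 = 80
  Q = 52
  G = 274 − 4·80 − 3·52 = -202
Option 2 (Q − 22, R := 64):
  R = 64
  Q = 52 − 22 = 30
  G = 274 − 4·64 − 3·30 = -72
Comparing — Option 1: G=-202, Option 2: G=-72. Lowest is -202 (Option 1).

-202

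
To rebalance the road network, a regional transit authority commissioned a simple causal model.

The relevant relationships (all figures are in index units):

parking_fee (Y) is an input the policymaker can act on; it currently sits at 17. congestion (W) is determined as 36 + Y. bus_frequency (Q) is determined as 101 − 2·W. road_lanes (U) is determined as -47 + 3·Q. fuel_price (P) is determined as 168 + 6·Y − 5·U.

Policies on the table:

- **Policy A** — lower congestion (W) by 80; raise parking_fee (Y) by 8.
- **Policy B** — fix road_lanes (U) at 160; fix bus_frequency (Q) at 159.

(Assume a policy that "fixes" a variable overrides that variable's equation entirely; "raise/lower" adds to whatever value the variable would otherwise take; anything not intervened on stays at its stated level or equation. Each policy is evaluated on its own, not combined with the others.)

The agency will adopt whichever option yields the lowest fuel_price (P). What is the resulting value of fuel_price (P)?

-1532

Policy A (W − 80, Y + 8):
  Y = 17 + 8 = 25
  W = 36 + 25 (−80 from intervention) = -19
  Q = 101 − 2·(-19) = 139
  U = -47 + 3·139 = 370
  P = 168 + 6·25 − 5·370 = -1532
Policy B (U := 160, Q := 159):
  Y = 17
  W = 36 + 17 = 53
  Q = 159
  U = 160
  P = 168 + 6·17 − 5·160 = -530
Comparing — Policy A: P=-1532, Policy B: P=-530. Lowest is -1532 (Policy A).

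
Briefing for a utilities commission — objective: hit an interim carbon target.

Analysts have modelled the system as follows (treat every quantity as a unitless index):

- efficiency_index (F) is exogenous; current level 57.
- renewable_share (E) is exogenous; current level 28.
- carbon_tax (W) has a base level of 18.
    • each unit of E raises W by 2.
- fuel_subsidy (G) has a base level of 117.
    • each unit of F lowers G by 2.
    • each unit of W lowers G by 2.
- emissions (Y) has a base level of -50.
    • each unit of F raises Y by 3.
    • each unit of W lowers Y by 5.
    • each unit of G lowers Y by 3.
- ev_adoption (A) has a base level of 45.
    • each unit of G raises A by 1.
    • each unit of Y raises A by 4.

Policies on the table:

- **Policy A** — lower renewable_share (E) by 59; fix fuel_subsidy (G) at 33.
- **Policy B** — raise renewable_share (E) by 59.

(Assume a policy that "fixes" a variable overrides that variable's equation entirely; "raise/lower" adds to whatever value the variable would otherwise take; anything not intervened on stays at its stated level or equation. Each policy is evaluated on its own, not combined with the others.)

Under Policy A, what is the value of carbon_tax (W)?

Policy A (E − 59, G := 33):
  E = 28 − 59 = -31
  W = 18 + 2·(-31) = -44

-44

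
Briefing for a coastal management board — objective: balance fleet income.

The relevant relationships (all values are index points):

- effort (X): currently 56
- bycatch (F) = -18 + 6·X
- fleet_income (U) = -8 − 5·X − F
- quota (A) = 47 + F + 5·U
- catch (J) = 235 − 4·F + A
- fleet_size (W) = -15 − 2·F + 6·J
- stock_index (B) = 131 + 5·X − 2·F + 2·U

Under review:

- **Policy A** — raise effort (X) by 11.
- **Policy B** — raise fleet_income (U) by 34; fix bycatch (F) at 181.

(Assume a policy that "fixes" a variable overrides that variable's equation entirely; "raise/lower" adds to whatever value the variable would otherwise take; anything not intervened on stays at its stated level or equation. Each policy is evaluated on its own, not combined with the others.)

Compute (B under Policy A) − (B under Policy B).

Policy A (X + 11):
  X = 56 + 11 = 67
  F = -18 + 6·67 = 384
  U = -8 − 5·67 − 384 = -727
  B = 131 + 5·67 − 2·384 + 2·(-727) = -1756
Policy B (U + 34, F := 181):
  X = 56
  F = 181
  U = -8 − 5·56 − 181 (+34 from intervention) = -435
  B = 131 + 5·56 − 2·181 + 2·(-435) = -821
B: -1756 − (-821) = -935

-935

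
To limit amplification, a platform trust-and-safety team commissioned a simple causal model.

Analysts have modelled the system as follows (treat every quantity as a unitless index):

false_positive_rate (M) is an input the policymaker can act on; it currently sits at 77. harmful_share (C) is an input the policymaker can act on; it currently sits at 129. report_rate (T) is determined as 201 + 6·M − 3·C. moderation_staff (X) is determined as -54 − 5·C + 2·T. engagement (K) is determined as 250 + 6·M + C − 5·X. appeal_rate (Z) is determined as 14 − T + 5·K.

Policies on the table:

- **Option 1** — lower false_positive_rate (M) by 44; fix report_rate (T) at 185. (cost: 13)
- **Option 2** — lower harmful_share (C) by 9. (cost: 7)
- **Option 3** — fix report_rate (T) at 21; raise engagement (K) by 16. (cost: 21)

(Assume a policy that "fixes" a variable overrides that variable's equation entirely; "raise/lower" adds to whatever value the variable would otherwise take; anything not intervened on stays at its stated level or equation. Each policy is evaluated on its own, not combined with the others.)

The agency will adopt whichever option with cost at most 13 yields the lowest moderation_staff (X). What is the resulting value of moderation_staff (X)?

-329

Option 1 (M − 44, T := 185):
  M = 77 − 44 = 33
  C = 129
  T = 185
  X = -54 − 5·129 + 2·185 = -329
Option 2 (C − 9):
  M = 77
  C = 129 − 9 = 120
  T = 201 + 6·77 − 3·120 = 303
  X = -54 − 5·120 + 2·303 = -48
Comparing — Option 1: X=-329, Option 2: X=-48. Lowest is -329 (Option 1).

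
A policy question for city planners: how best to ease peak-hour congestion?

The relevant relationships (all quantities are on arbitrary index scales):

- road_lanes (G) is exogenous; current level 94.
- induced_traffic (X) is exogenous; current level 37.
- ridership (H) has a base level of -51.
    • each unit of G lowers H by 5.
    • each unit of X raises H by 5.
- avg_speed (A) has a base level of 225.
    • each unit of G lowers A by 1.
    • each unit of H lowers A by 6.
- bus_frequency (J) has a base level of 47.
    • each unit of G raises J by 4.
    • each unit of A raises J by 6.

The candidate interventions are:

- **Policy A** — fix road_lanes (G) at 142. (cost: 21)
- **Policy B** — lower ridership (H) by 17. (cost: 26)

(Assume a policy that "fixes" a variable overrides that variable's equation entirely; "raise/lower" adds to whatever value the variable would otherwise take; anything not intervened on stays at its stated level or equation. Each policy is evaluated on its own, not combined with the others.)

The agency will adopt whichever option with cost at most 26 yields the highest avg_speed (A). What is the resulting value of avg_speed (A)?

Policy A (G := 142):
  G = 142
  X = 37
  H = -51 − 5·142 + 5·37 = -576
  A = 225 − 142 − 6·(-576) = 3539
Policy B (H − 17):
  G = 94
  X = 37
  H = -51 − 5·94 + 5·37 (−17 from intervention) = -353
  A = 225 − 94 − 6·(-353) = 2249
Comparing — Policy A: A=3539, Policy B: A=2249. Highest is 3539 (Policy A).

3539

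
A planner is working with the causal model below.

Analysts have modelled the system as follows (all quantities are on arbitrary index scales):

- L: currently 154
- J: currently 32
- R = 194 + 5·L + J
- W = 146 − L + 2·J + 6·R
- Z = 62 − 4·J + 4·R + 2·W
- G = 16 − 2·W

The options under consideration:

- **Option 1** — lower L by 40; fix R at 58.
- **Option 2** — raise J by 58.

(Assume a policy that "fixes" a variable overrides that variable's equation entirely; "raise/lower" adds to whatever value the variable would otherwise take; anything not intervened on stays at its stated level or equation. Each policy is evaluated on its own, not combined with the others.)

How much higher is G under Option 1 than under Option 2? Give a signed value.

12104

Option 1 (L − 40, R := 58):
  L = 154 − 40 = 114
  J = 32
  R = 58
  W = 146 − 114 + 2·32 + 6·58 = 444
  G = 16 − 2·444 = -872
Option 2 (J + 58):
  L = 154
  J = 32 + 58 = 90
  R = 194 + 5·154 + 90 = 1054
  W = 146 − 154 + 2·90 + 6·1054 = 6496
  G = 16 − 2·6496 = -12976
G: -872 − (-12976) = 12104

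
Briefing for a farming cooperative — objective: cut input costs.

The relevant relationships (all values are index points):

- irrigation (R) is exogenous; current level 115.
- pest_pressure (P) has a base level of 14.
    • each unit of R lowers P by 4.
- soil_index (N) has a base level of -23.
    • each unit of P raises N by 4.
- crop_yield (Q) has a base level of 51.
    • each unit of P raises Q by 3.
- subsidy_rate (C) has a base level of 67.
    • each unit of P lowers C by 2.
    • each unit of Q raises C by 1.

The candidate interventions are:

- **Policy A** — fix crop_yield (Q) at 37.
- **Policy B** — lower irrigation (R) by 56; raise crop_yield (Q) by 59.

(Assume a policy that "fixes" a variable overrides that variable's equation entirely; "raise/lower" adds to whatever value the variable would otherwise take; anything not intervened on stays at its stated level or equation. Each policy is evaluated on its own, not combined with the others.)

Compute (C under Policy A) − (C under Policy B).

1041

Policy A (Q := 37):
  R = 115
  P = 14 − 4·115 = -446
  Q = 37
  C = 67 − 2·(-446) + 37 = 996
Policy B (R − 56, Q + 59):
  R = 115 − 56 = 59
  P = 14 − 4·59 = -222
  Q = 51 + 3·(-222) (+59 from intervention) = -556
  C = 67 − 2·(-222) + (-556) = -45
C: 996 − (-45) = 1041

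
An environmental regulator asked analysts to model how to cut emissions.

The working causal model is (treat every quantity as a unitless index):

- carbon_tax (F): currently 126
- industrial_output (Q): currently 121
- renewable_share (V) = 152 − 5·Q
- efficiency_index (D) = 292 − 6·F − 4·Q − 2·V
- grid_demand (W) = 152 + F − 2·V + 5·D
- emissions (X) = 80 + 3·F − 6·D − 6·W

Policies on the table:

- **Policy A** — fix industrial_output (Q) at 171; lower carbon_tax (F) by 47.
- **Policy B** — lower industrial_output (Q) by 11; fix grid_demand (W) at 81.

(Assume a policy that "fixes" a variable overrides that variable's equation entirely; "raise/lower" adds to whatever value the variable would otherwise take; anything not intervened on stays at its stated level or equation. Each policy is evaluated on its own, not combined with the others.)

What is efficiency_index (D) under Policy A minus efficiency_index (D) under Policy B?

648

Policy A (Q := 171, F − 47):
  F = 126 − 47 = 79
  Q = 171
  V = 152 − 5·171 = -703
  D = 292 − 6·79 − 4·171 − 2·(-703) = 540
Policy B (Q − 11, W := 81):
  F = 126
  Q = 121 − 11 = 110
  V = 152 − 5·110 = -398
  D = 292 − 6·126 − 4·110 − 2·(-398) = -108
D: 540 − (-108) = 648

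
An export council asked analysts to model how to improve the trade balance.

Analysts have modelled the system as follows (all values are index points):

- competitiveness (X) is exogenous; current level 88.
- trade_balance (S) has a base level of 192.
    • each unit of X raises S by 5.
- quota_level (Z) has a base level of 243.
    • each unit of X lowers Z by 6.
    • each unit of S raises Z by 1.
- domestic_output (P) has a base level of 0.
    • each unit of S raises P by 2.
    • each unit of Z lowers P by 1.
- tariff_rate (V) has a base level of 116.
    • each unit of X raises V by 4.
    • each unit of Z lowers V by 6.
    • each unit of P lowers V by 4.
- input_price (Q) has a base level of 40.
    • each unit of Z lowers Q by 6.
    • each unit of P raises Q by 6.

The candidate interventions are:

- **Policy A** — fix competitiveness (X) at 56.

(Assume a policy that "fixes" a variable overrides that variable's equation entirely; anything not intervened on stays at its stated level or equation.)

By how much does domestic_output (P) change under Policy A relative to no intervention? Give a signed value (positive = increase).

Baseline:
  X = 88
  S = 192 + 5·88 = 632
  Z = 243 − 6·88 + 632 = 347
  P = 0 + 2·632 − 347 = 917
Policy A (X := 56):
  X = 56
  S = 192 + 5·56 = 472
  Z = 243 − 6·56 + 472 = 379
  P = 0 + 2·472 − 379 = 565
Change in P: 565 − 917 = -352

-352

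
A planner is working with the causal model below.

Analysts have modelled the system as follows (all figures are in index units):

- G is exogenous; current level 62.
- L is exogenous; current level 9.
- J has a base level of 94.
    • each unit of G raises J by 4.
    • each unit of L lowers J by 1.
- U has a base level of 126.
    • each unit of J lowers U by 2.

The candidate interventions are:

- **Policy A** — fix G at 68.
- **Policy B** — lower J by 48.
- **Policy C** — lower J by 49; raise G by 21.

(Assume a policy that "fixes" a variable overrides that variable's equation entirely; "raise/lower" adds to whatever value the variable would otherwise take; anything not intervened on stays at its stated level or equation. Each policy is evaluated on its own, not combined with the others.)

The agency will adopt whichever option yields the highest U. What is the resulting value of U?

-444

Policy A (G := 68):
  G = 68
  L = 9
  J = 94 + 4·68 − 9 = 357
  U = 126 − 2·357 = -588
Policy B (J − 48):
  G = 62
  L = 9
  J = 94 + 4·62 − 9 (−48 from intervention) = 285
  U = 126 − 2·285 = -444
Policy C (J − 49, G + 21):
  G = 62 + 21 = 83
  L = 9
  J = 94 + 4·83 − 9 (−49 from intervention) = 368
  U = 126 − 2·368 = -610
Comparing — Policy A: U=-588, Policy B: U=-444, Policy C: U=-610. Highest is -444 (Policy B).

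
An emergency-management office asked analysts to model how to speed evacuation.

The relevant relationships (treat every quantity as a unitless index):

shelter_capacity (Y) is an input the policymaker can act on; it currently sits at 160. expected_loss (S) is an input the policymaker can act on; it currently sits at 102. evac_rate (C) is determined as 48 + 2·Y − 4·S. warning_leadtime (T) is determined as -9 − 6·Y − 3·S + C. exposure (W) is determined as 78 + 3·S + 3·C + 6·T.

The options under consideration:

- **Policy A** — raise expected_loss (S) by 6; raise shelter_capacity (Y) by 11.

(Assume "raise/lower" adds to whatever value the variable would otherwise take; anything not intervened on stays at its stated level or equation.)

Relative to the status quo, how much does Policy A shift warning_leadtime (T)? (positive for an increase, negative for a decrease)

-86

Baseline:
  Y = 160
  S = 102
  C = 48 + 2·160 − 4·102 = -40
  T = -9 − 6·160 − 3·102 + (-40) = -1315
Policy A (S + 6, Y + 11):
  Y = 160 + 11 = 171
  S = 102 + 6 = 108
  C = 48 + 2·171 − 4·108 = -42
  T = -9 − 6·171 − 3·108 + (-42) = -1401
Change in T: -1401 − (-1315) = -86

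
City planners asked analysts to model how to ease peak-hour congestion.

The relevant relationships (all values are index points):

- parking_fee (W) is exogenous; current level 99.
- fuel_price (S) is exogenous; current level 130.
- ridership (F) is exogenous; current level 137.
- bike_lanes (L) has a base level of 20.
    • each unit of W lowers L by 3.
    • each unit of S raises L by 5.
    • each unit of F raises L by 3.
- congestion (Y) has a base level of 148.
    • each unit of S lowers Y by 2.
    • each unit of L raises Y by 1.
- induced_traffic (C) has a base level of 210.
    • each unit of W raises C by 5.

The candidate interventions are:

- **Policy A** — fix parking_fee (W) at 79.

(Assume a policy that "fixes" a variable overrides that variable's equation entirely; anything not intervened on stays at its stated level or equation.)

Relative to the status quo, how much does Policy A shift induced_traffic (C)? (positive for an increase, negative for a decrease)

Baseline:
  W = 99
  C = 210 + 5·99 = 705
Policy A (W := 79):
  W = 79
  C = 210 + 5·79 = 605
Change in C: 605 − 705 = -100

-100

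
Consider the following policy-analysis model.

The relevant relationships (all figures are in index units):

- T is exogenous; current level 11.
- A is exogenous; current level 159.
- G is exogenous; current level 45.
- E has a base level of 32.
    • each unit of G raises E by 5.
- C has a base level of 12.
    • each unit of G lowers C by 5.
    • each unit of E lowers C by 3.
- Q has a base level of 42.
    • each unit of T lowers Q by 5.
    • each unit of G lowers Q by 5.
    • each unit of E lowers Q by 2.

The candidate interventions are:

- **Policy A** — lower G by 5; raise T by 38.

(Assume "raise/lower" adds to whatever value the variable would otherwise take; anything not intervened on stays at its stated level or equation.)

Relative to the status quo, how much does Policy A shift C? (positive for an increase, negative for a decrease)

100

Baseline:
  G = 45
  E = 32 + 5·45 = 257
  C = 12 − 5·45 − 3·257 = -984
Policy A (G − 5, T + 38):
  G = 45 − 5 = 40
  E = 32 + 5·40 = 232
  C = 12 − 5·40 − 3·232 = -884
Change in C: -884 − (-984) = 100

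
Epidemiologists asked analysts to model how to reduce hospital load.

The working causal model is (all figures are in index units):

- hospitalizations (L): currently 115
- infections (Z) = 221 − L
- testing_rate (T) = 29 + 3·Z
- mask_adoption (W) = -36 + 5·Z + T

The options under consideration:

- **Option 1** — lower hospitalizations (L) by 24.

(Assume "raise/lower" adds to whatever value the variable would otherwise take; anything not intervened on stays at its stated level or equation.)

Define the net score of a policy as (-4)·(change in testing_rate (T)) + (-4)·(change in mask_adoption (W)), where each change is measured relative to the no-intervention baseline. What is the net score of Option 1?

-1056

Baseline:
  L = 115
  Z = 221 − 115 = 106
  T = 29 + 3·106 = 347
  W = -36 + 5·106 + 347 = 841
Option 1 (L − 24):
  L = 115 − 24 = 91
  Z = 221 − 91 = 130
  T = 29 + 3·130 = 419
  W = -36 + 5·130 + 419 = 1033
ΔT = 419 − 347 = 72; ΔW = 1033 − 841 = 192
Score = (-4)·72 + (-4)·192 = -1056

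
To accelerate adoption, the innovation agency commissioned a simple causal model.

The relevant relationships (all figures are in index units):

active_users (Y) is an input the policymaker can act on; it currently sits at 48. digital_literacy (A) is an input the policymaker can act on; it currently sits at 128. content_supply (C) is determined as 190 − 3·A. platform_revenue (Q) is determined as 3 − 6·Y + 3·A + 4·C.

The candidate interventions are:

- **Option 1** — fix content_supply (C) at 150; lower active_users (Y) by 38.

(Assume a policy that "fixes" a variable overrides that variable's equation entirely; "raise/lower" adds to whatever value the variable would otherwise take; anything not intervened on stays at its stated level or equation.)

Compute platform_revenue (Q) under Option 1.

Option 1 (C := 150, Y − 38):
  Y = 48 − 38 = 10
  A = 128
  C = 150
  Q = 3 − 6·10 + 3·128 + 4·150 = 927

927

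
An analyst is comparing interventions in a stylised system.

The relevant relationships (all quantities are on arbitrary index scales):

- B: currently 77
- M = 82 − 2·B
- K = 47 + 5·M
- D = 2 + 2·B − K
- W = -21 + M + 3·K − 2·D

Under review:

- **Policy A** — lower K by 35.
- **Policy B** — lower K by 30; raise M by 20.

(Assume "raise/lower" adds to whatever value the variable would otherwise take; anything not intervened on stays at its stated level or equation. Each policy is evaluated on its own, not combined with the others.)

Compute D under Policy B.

Policy B (K − 30, M + 20):
  B = 77
  M = 82 − 2·77 (+20 from intervention) = -52
  K = 47 + 5·(-52) (−30 from intervention) = -243
  D = 2 + 2·77 − (-243) = 399

399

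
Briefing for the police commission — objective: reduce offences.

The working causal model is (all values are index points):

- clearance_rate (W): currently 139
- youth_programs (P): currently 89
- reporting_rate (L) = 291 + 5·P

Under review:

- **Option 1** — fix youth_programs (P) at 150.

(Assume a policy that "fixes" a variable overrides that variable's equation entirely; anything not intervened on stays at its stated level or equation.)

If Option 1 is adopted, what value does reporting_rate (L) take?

Option 1 (P := 150):
  P = 150
  L = 291 + 5·150 = 1041

1041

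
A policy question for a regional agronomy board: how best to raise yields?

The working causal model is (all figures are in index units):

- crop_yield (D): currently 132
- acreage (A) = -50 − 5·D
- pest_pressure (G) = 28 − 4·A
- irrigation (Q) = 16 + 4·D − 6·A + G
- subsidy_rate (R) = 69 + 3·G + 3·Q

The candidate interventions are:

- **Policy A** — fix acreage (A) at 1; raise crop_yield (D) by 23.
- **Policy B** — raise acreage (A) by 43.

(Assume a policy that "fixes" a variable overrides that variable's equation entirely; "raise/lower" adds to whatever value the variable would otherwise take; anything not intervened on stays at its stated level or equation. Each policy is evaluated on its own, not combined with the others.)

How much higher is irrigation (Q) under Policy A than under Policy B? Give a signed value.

-6588

Policy A (A := 1, D + 23):
  D = 132 + 23 = 155
  A = 1
  G = 28 − 4·1 = 24
  Q = 16 + 4·155 − 6·1 + 24 = 654
Policy B (A + 43):
  D = 132
  A = -50 − 5·132 (+43 from intervention) = -667
  G = 28 − 4·(-667) = 2696
  Q = 16 + 4·132 − 6·(-667) + 2696 = 7242
Q: 654 − 7242 = -6588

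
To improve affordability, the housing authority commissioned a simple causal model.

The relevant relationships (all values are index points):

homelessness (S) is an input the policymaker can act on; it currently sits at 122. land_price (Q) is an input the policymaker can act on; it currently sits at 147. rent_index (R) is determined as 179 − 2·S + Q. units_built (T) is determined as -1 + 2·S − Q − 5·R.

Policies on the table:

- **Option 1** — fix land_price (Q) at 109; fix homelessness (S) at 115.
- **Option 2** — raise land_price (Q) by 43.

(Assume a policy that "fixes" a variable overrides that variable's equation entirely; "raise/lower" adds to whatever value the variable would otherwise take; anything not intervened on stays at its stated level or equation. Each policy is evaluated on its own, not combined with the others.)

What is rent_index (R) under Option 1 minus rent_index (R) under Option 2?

-67

Option 1 (Q := 109, S := 115):
  S = 115
  Q = 109
  R = 179 − 2·115 + 109 = 58
Option 2 (Q + 43):
  S = 122
  Q = 147 + 43 = 190
  R = 179 − 2·122 + 190 = 125
R: 58 − 125 = -67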